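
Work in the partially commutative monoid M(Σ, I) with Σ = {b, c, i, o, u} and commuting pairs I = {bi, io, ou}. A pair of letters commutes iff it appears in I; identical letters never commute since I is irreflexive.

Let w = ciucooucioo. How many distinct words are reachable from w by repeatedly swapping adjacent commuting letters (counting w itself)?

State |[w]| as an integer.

0(c) covers ∅
1(i) covers 0:c
2(u) covers 1:i
3(c) covers 2:u
4(o) covers 3:c
5(o) covers 4:o
6(u) covers 3:c
7(c) covers 5:o, 6:u
8(i) covers 7:c
9(o) covers 7:c
10(o) covers 9:o
floor of heap: 0:c
completions by unplaced set U, small U first (add the entries for U minus each lowest piece of U):
  |U|=1: {8}:1  {10}:1
  |U|=2: {8,10}:2  {9,10}:1
  |U|=3: {8,9,10}:3
  |U|=4: {7,8,9,10}:3
  |U|=5: {5,7,8,9,10}:3  {6,7,8,9,10}:3
  |U|=6: {4,5,7,8,9,10}:3  {5,6,7,8,9,10}:6
  |U|=7: {4,5,6,7,8,9,10}:9
  |U|=8: {3,4,5,6,7,8,9,10}:9
  |U|=9: {2,3,4,5,6,7,8,9,10}:9
  start at 0(c): 9

9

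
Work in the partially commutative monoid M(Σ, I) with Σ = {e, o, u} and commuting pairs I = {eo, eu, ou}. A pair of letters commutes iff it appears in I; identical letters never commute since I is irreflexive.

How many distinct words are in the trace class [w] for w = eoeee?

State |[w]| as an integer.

5

0(e) covers ∅
1(o) covers ∅
2(e) covers 0:e
3(e) covers 2:e
4(e) covers 3:e
floor of heap: 0:e, 1:o
completions by unplaced set U, small U first (add the entries for U minus each lowest piece of U):
  |U|=1: {1}:1  {4}:1
  |U|=2: {1,4}:2  {3,4}:1
  |U|=3: {1,3,4}:3  {2,3,4}:1
  start at 0(e): 4
  start at 1(o): 1
sum over floor = 5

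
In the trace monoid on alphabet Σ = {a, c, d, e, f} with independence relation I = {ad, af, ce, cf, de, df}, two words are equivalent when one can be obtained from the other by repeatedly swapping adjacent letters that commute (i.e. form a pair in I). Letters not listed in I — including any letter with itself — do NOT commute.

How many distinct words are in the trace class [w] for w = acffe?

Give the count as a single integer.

piece 0:a — minimal
piece 1:c rests on {0:a}
piece 2:f — minimal
piece 3:f rests on {2:f}
piece 4:e rests on {0:a, 3:f}
minimal pieces: {0:a, 2:f}
ways to finish when only these pieces remain (= sum over removing one remaining piece with nothing left below it):
  1 left: {1}→1  {4}→1
  2 left: {1,4}→2  {3,4}→1
  3 left: {0,1,4}→2  {1,3,4}→3  {2,3,4}→1
  placing 0:a first → 4 extensions
  placing 2:f first → 5 extensions
total linear extensions = 9

9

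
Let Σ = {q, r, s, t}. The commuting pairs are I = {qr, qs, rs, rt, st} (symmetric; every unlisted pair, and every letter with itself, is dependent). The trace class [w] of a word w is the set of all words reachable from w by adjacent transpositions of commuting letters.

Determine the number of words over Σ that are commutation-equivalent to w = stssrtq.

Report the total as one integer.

140

piece 0:s — minimal
piece 1:t — minimal
piece 2:s rests on {0:s}
piece 3:s rests on {2:s}
piece 4:r — minimal
piece 5:t rests on {1:t}
piece 6:q rests on {5:t}
minimal pieces: {0:s, 1:t, 4:r}
ways to finish when only these pieces remain (= sum over removing one remaining piece with nothing left below it):
  1 left: {3}→1  {4}→1  {6}→1
  2 left: {2,3}→1  {3,4}→2  {3,6}→2  {4,6}→2  {5,6}→1
  3 left: {0,2,3}→1  {1,5,6}→1  {2,3,4}→3  {2,3,6}→3  {3,4,6}→6  {3,5,6}→3  {4,5,6}→3
  4 left: {0,2,3,4}→4  {0,2,3,6}→4  {1,3,5,6}→4  {1,4,5,6}→4  {2,3,4,6}→12  {2,3,5,6}→6  {3,4,5,6}→12
  5 left: {0,2,3,4,6}→20  {0,2,3,5,6}→10  {1,2,3,5,6}→10  {1,3,4,5,6}→20  {2,3,4,5,6}→30
  placing 0:s first → 60 extensions
  placing 1:t first → 60 extensions
  placing 4:r first → 20 extensions
total linear extensions = 140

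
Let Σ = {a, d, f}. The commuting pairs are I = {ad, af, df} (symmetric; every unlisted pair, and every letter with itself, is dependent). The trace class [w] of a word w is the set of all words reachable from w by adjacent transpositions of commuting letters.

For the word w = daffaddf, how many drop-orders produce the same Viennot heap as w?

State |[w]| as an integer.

560

0(d) covers ∅
1(a) covers ∅
2(f) covers ∅
3(f) covers 2:f
4(a) covers 1:a
5(d) covers 0:d
6(d) covers 5:d
7(f) covers 3:f
floor of heap: 0:d, 1:a, 2:f
completions by unplaced set U, small U first (add the entries for U minus each lowest piece of U):
  |U|=1: {4}:1  {6}:1  {7}:1
  |U|=2: {1,4}:1  {3,7}:1  {4,6}:2  {4,7}:2  {5,6}:1  {6,7}:2
  |U|=3: {0,5,6}:1  {1,4,6}:3  {1,4,7}:3  {2,3,7}:1  {3,4,7}:3  {3,6,7}:3  {4,5,6}:3  {4,6,7}:6  {5,6,7}:3
  |U|=4: {0,4,5,6}:4  {0,5,6,7}:4  {1,3,4,7}:6  {1,4,5,6}:6  {1,4,6,7}:12  {2,3,4,7}:4  {2,3,6,7}:4  {3,4,6,7}:12  {3,5,6,7}:6  {4,5,6,7}:12
  |U|=5: {0,1,4,5,6}:10  {0,3,5,6,7}:10  {0,4,5,6,7}:20  {1,2,3,4,7}:10  {1,3,4,6,7}:30  {1,4,5,6,7}:30  {2,3,4,6,7}:20  {2,3,5,6,7}:10  {3,4,5,6,7}:30
  |U|=6: {0,1,4,5,6,7}:60  {0,2,3,5,6,7}:20  {0,3,4,5,6,7}:60  {1,2,3,4,6,7}:60  {1,3,4,5,6,7}:90  {2,3,4,5,6,7}:60
  start at 0(d): 210
  start at 1(a): 140
  start at 2(f): 210
sum over floor = 560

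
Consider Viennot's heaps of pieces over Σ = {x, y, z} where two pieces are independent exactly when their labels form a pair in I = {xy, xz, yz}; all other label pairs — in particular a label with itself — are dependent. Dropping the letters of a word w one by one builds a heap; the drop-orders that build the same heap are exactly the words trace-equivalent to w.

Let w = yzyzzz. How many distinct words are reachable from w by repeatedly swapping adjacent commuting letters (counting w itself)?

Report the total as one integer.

15

drop 0:y onto floor
drop 1:z onto floor
drop 2:y onto {0:y}
drop 3:z onto {1:z}
drop 4:z onto {3:z}
drop 5:z onto {4:z}
ground layer = {0:y, 1:z}
drop-orders for the pieces not yet dropped (sum over which currently-grounded one goes next):
  1 to go: {2} 1  {5} 1
  2 to go: {0,2} 1  {2,5} 2  {4,5} 1
  3 to go: {0,2,5} 3  {2,4,5} 3  {3,4,5} 1
  4 to go: {0,2,4,5} 6  {1,3,4,5} 1  {2,3,4,5} 4
  if 0:y drops first: 5 orders
  if 1:z drops first: 10 orders
heap linearizations: 15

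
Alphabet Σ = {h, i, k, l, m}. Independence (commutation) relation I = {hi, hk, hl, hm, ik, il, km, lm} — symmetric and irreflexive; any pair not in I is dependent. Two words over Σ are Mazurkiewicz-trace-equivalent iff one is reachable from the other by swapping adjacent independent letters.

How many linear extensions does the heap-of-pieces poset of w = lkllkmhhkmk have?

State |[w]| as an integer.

drop 0:l onto floor
drop 1:k onto {0:l}
drop 2:l onto {1:k}
drop 3:l onto {2:l}
drop 4:k onto {3:l}
drop 5:m onto floor
drop 6:h onto floor
drop 7:h onto {6:h}
drop 8:k onto {4:k}
drop 9:m onto {5:m}
drop 10:k onto {8:k}
ground layer = {0:l, 5:m, 6:h}
drop-orders for the pieces not yet dropped (sum over which currently-grounded one goes next):
  1 to go: {7} 1  {9} 1  {10} 1
  2 to go: {5,9} 1  {6,7} 1  {7,9} 2  {7,10} 2  {8,10} 1  {9,10} 2
  3 to go: {4,8,10} 1  {5,7,9} 3  {5,9,10} 3  {6,7,9} 3  {6,7,10} 3  {7,8,10} 3  {7,9,10} 6  {8,9,10} 3
  4 to go: {3,4,8,10} 1  {4,7,8,10} 4  {4,8,9,10} 4  {5,6,7,9} 6  {5,7,9,10} 12  {5,8,9,10} 6  {6,7,8,10} 6  {6,7,9,10} 12  {7,8,9,10} 12
  5 to go: {2,3,4,8,10} 1  {3,4,7,8,10} 5  {3,4,8,9,10} 5  {4,5,8,9,10} 10  {4,6,7,8,10} 10  {4,7,8,9,10} 20  {5,6,7,9,10} 30  {5,7,8,9,10} 30  {6,7,8,9,10} 30
  6 to go: {1,2,3,4,8,10} 1  {2,3,4,7,8,10} 6  {2,3,4,8,9,10} 6  {3,4,5,8,9,10} 15  {3,4,6,7,8,10} 15  {3,4,7,8,9,10} 30  {4,5,7,8,9,10} 60  {4,6,7,8,9,10} 60  {5,6,7,8,9,10} 90
  7 to go: {0,1,2,3,4,8,10} 1  {1,2,3,4,7,8,10} 7  {1,2,3,4,8,9,10} 7  {2,3,4,5,8,9,10} 21  {2,3,4,6,7,8,10} 21  {2,3,4,7,8,9,10} 42  {3,4,5,7,8,9,10} 105  {3,4,6,7,8,9,10} 105  {4,5,6,7,8,9,10} 210
  8 to go: {0,1,2,3,4,7,8,10} 8  {0,1,2,3,4,8,9,10} 8  {1,2,3,4,5,8,9,10} 28  {1,2,3,4,6,7,8,10} 28  {1,2,3,4,7,8,9,10} 56  {2,3,4,5,7,8,9,10} 168  {2,3,4,6,7,8,9,10} 168  {3,4,5,6,7,8,9,10} 420
  9 to go: {0,1,2,3,4,5,8,9,10} 36  {0,1,2,3,4,6,7,8,10} 36  {0,1,2,3,4,7,8,9,10} 72  {1,2,3,4,5,7,8,9,10} 252  {1,2,3,4,6,7,8,9,10} 252  {2,3,4,5,6,7,8,9,10} 756
  if 0:l drops first: 1260 orders
  if 5:m drops first: 360 orders
  if 6:h drops first: 360 orders
heap linearizations: 1980

1980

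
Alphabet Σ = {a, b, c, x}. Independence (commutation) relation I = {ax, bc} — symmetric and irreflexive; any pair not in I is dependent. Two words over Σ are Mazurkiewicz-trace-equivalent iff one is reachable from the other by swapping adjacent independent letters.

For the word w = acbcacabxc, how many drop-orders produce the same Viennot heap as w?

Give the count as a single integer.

0(a) covers ∅
1(c) covers 0:a
2(b) covers 0:a
3(c) covers 1:c
4(a) covers 2:b, 3:c
5(c) covers 4:a
6(a) covers 5:c
7(b) covers 6:a
8(x) covers 7:b
9(c) covers 8:x
floor of heap: 0:a
completions by unplaced set U, small U first (add the entries for U minus each lowest piece of U):
  |U|=1: {9}:1
  |U|=2: {8,9}:1
  |U|=3: {7,8,9}:1
  |U|=4: {6,7,8,9}:1
  |U|=5: {5,6,7,8,9}:1
  |U|=6: {4,5,6,7,8,9}:1
  |U|=7: {2,4,5,6,7,8,9}:1  {3,4,5,6,7,8,9}:1
  |U|=8: {1,3,4,5,6,7,8,9}:1  {2,3,4,5,6,7,8,9}:2
  start at 0(a): 3

3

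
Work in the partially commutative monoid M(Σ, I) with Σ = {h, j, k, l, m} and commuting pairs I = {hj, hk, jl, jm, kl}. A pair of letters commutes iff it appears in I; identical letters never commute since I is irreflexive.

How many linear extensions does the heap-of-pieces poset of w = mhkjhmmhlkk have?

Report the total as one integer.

drop 0:m onto floor
drop 1:h onto {0:m}
drop 2:k onto {0:m}
drop 3:j onto {2:k}
drop 4:h onto {1:h}
drop 5:m onto {2:k, 4:h}
drop 6:m onto {5:m}
drop 7:h onto {6:m}
drop 8:l onto {7:h}
drop 9:k onto {3:j, 6:m}
drop 10:k onto {9:k}
ground layer = {0:m}
drop-orders for the pieces not yet dropped (sum over which currently-grounded one goes next):
  1 to go: {8} 1  {10} 1
  2 to go: {7,8} 1  {8,10} 2  {9,10} 1
  3 to go: {3,9,10} 1  {7,8,10} 3  {8,9,10} 3
  4 to go: {3,8,9,10} 4  {7,8,9,10} 6
  5 to go: {3,7,8,9,10} 10  {6,7,8,9,10} 6
  6 to go: {3,6,7,8,9,10} 16  {5,6,7,8,9,10} 6
  7 to go: {3,5,6,7,8,9,10} 22  {4,5,6,7,8,9,10} 6
  8 to go: {1,4,5,6,7,8,9,10} 6  {2,3,5,6,7,8,9,10} 22  {3,4,5,6,7,8,9,10} 28
  9 to go: {1,3,4,5,6,7,8,9,10} 34  {2,3,4,5,6,7,8,9,10} 50
  if 0:m drops first: 84 orders

84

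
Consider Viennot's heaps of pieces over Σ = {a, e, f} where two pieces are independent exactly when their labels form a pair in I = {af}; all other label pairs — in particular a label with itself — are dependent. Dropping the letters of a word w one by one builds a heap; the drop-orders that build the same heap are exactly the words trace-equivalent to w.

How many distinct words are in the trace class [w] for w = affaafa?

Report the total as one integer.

#0=a has no predecessor
#1=f has no predecessor
#2=f depends on [1:f]
#3=a depends on [0:a]
#4=a depends on [3:a]
#5=f depends on [2:f]
#6=a depends on [4:a]
sources: [0:a, 1:f]
N(rest) = Σ N(rest − s) over sources s of rest; N(one piece) = 1:
  size 1 → [5]=1  [6]=1
  size 2 → [2,5]=1  [4,6]=1  [5,6]=2
  size 3 → [1,2,5]=1  [2,5,6]=3  [3,4,6]=1  [4,5,6]=3
  size 4 → [0,3,4,6]=1  [1,2,5,6]=4  [2,4,5,6]=6  [3,4,5,6]=4
  size 5 → [0,3,4,5,6]=5  [1,2,4,5,6]=10  [2,3,4,5,6]=10
  first=0(a) contributes 20
  first=1(f) contributes 15
|[w]| = 35

35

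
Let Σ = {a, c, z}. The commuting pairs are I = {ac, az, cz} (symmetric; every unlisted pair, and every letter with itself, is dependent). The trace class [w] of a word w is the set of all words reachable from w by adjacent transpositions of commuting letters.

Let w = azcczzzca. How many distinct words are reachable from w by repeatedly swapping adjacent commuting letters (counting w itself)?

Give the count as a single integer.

1260

piece 0:a — minimal
piece 1:z — minimal
piece 2:c — minimal
piece 3:c rests on {2:c}
piece 4:z rests on {1:z}
piece 5:z rests on {4:z}
piece 6:z rests on {5:z}
piece 7:c rests on {3:c}
piece 8:a rests on {0:a}
minimal pieces: {0:a, 1:z, 2:c}
ways to finish when only these pieces remain (= sum over removing one remaining piece with nothing left below it):
  1 left: {6}→1  {7}→1  {8}→1
  2 left: {0,8}→1  {3,7}→1  {5,6}→1  {6,7}→2  {6,8}→2  {7,8}→2
  3 left: {0,6,8}→3  {0,7,8}→3  {2,3,7}→1  {3,6,7}→3  {3,7,8}→3  {4,5,6}→1  {5,6,7}→3  {5,6,8}→3  {6,7,8}→6
  4 left: {0,3,7,8}→6  {0,5,6,8}→6  {0,6,7,8}→12  {1,4,5,6}→1  {2,3,6,7}→4  {2,3,7,8}→4  {3,5,6,7}→6  {3,6,7,8}→12  {4,5,6,7}→4  {4,5,6,8}→4  {5,6,7,8}→12
  5 left: {0,2,3,7,8}→10  {0,3,6,7,8}→30  {0,4,5,6,8}→10  {0,5,6,7,8}→30  {1,4,5,6,7}→5  {1,4,5,6,8}→5  {2,3,5,6,7}→10  {2,3,6,7,8}→20  {3,4,5,6,7}→10  {3,5,6,7,8}→30  {4,5,6,7,8}→20
  6 left: {0,1,4,5,6,8}→15  {0,2,3,6,7,8}→60  {0,3,5,6,7,8}→90  {0,4,5,6,7,8}→60  {1,3,4,5,6,7}→15  {1,4,5,6,7,8}→30  {2,3,4,5,6,7}→20  {2,3,5,6,7,8}→60  {3,4,5,6,7,8}→60
  7 left: {0,1,4,5,6,7,8}→105  {0,2,3,5,6,7,8}→210  {0,3,4,5,6,7,8}→210  {1,2,3,4,5,6,7}→35  {1,3,4,5,6,7,8}→105  {2,3,4,5,6,7,8}→140
  placing 0:a first → 280 extensions
  placing 1:z first → 560 extensions
  placing 2:c first → 420 extensions
total linear extensions = 1260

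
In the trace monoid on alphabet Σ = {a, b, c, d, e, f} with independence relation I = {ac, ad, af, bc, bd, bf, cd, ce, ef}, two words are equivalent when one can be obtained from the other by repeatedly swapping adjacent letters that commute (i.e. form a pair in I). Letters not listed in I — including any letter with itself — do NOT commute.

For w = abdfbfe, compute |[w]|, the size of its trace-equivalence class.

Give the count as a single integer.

#0=a has no predecessor
#1=b depends on [0:a]
#2=d has no predecessor
#3=f depends on [2:d]
#4=b depends on [1:b]
#5=f depends on [3:f]
#6=e depends on [2:d, 4:b]
sources: [0:a, 2:d]
N(rest) = Σ N(rest − s) over sources s of rest; N(one piece) = 1:
  size 1 → [5]=1  [6]=1
  size 2 → [3,5]=1  [4,6]=1  [5,6]=2
  size 3 → [1,4,6]=1  [3,5,6]=3  [4,5,6]=3
  size 4 → [0,1,4,6]=1  [1,4,5,6]=4  [2,3,5,6]=3  [3,4,5,6]=6
  size 5 → [0,1,4,5,6]=5  [1,3,4,5,6]=10  [2,3,4,5,6]=9
  first=0(a) contributes 19
  first=2(d) contributes 15
|[w]| = 34

34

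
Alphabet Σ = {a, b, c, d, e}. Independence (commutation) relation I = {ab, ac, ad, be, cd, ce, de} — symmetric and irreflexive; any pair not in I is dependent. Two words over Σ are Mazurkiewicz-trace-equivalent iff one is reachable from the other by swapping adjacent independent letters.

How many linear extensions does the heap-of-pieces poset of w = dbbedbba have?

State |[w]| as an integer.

28

#0=d has no predecessor
#1=b depends on [0:d]
#2=b depends on [1:b]
#3=e has no predecessor
#4=d depends on [2:b]
#5=b depends on [4:d]
#6=b depends on [5:b]
#7=a depends on [3:e]
sources: [0:d, 3:e]
N(rest) = Σ N(rest − s) over sources s of rest; N(one piece) = 1:
  size 1 → [6]=1  [7]=1
  size 2 → [3,7]=1  [5,6]=1  [6,7]=2
  size 3 → [3,6,7]=3  [4,5,6]=1  [5,6,7]=3
  size 4 → [2,4,5,6]=1  [3,5,6,7]=6  [4,5,6,7]=4
  size 5 → [1,2,4,5,6]=1  [2,4,5,6,7]=5  [3,4,5,6,7]=10
  size 6 → [0,1,2,4,5,6]=1  [1,2,4,5,6,7]=6  [2,3,4,5,6,7]=15
  first=0(d) contributes 21
  first=3(e) contributes 7
|[w]| = 28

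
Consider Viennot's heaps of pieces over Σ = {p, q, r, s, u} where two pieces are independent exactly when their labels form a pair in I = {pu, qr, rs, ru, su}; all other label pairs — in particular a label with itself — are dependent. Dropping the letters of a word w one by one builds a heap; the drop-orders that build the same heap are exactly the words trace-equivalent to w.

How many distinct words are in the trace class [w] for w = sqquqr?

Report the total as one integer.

6

piece 0:s — minimal
piece 1:q rests on {0:s}
piece 2:q rests on {1:q}
piece 3:u rests on {2:q}
piece 4:q rests on {3:u}
piece 5:r — minimal
minimal pieces: {0:s, 5:r}
ways to finish when only these pieces remain (= sum over removing one remaining piece with nothing left below it):
  1 left: {4}→1  {5}→1
  2 left: {3,4}→1  {4,5}→2
  3 left: {2,3,4}→1  {3,4,5}→3
  4 left: {1,2,3,4}→1  {2,3,4,5}→4
  placing 0:s first → 5 extensions
  placing 5:r first → 1 extensions
total linear extensions = 6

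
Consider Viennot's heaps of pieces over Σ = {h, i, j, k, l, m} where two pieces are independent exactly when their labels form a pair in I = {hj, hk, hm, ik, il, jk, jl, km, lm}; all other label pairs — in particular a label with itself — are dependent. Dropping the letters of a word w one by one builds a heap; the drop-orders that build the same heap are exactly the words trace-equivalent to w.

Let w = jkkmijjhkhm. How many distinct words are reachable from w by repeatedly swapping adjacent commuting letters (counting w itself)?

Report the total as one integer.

1650

0(j) covers ∅
1(k) covers ∅
2(k) covers 1:k
3(m) covers 0:j
4(i) covers 3:m
5(j) covers 4:i
6(j) covers 5:j
7(h) covers 4:i
8(k) covers 2:k
9(h) covers 7:h
10(m) covers 6:j
floor of heap: 0:j, 1:k
completions by unplaced set U, small U first (add the entries for U minus each lowest piece of U):
  |U|=1: {8}:1  {9}:1  {10}:1
  |U|=2: {2,8}:1  {6,10}:1  {7,9}:1  {8,9}:2  {8,10}:2  {9,10}:2
  |U|=3: {1,2,8}:1  {2,8,9}:3  {2,8,10}:3  {5,6,10}:1  {6,8,10}:3  {6,9,10}:3  {7,8,9}:3  {7,9,10}:3  {8,9,10}:6
  |U|=4: {1,2,8,9}:4  {1,2,8,10}:4  {2,6,8,10}:6  {2,7,8,9}:6  {2,8,9,10}:12  {5,6,8,10}:4  {5,6,9,10}:4  {6,7,9,10}:6  {6,8,9,10}:12  {7,8,9,10}:12
  |U|=5: {1,2,6,8,10}:10  {1,2,7,8,9}:10  {1,2,8,9,10}:20  {2,5,6,8,10}:10  {2,6,8,9,10}:30  {2,7,8,9,10}:30  {5,6,7,9,10}:10  {5,6,8,9,10}:20  {6,7,8,9,10}:30
  |U|=6: {1,2,5,6,8,10}:20  {1,2,6,8,9,10}:60  {1,2,7,8,9,10}:60  {2,5,6,8,9,10}:60  {2,6,7,8,9,10}:90  {4,5,6,7,9,10}:10  {5,6,7,8,9,10}:60
  |U|=7: {1,2,5,6,8,9,10}:140  {1,2,6,7,8,9,10}:210  {2,5,6,7,8,9,10}:210  {3,4,5,6,7,9,10}:10  {4,5,6,7,8,9,10}:70
  |U|=8: {0,3,4,5,6,7,9,10}:10  {1,2,5,6,7,8,9,10}:560  {2,4,5,6,7,8,9,10}:280  {3,4,5,6,7,8,9,10}:80
  |U|=9: {0,3,4,5,6,7,8,9,10}:90  {1,2,4,5,6,7,8,9,10}:840  {2,3,4,5,6,7,8,9,10}:360
  start at 0(j): 1200
  start at 1(k): 450
sum over floor = 1650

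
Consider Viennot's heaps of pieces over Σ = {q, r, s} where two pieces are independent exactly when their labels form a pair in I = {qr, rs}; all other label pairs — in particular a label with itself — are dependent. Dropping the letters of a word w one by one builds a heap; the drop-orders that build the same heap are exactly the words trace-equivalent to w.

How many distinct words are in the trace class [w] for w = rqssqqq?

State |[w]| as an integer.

drop 0:r onto floor
drop 1:q onto floor
drop 2:s onto {1:q}
drop 3:s onto {2:s}
drop 4:q onto {3:s}
drop 5:q onto {4:q}
drop 6:q onto {5:q}
ground layer = {0:r, 1:q}
drop-orders for the pieces not yet dropped (sum over which currently-grounded one goes next):
  1 to go: {0} 1  {6} 1
  2 to go: {0,6} 2  {5,6} 1
  3 to go: {0,5,6} 3  {4,5,6} 1
  4 to go: {0,4,5,6} 4  {3,4,5,6} 1
  5 to go: {0,3,4,5,6} 5  {2,3,4,5,6} 1
  if 0:r drops first: 1 orders
  if 1:q drops first: 6 orders
heap linearizations: 7

7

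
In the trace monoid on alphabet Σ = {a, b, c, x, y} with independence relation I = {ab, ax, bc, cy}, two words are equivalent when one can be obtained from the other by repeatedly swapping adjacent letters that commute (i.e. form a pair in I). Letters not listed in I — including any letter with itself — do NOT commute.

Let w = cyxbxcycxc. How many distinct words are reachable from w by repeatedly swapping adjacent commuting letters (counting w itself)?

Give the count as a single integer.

0(c) covers ∅
1(y) covers ∅
2(x) covers 0:c, 1:y
3(b) covers 2:x
4(x) covers 3:b
5(c) covers 4:x
6(y) covers 4:x
7(c) covers 5:c
8(x) covers 6:y, 7:c
9(c) covers 8:x
floor of heap: 0:c, 1:y
completions by unplaced set U, small U first (add the entries for U minus each lowest piece of U):
  |U|=1: {9}:1
  |U|=2: {8,9}:1
  |U|=3: {6,8,9}:1  {7,8,9}:1
  |U|=4: {5,7,8,9}:1  {6,7,8,9}:2
  |U|=5: {5,6,7,8,9}:3
  |U|=6: {4,5,6,7,8,9}:3
  |U|=7: {3,4,5,6,7,8,9}:3
  |U|=8: {2,3,4,5,6,7,8,9}:3
  start at 0(c): 3
  start at 1(y): 3
sum over floor = 6

6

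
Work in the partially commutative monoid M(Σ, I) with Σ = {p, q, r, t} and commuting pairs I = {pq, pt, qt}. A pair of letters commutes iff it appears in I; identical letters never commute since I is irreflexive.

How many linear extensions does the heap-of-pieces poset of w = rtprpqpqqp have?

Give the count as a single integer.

0(r) covers ∅
1(t) covers 0:r
2(p) covers 0:r
3(r) covers 1:t, 2:p
4(p) covers 3:r
5(q) covers 3:r
6(p) covers 4:p
7(q) covers 5:q
8(q) covers 7:q
9(p) covers 6:p
floor of heap: 0:r
completions by unplaced set U, small U first (add the entries for U minus each lowest piece of U):
  |U|=1: {8}:1  {9}:1
  |U|=2: {6,9}:1  {7,8}:1  {8,9}:2
  |U|=3: {4,6,9}:1  {5,7,8}:1  {6,8,9}:3  {7,8,9}:3
  |U|=4: {4,6,8,9}:4  {5,7,8,9}:4  {6,7,8,9}:6
  |U|=5: {4,6,7,8,9}:10  {5,6,7,8,9}:10
  |U|=6: {4,5,6,7,8,9}:20
  |U|=7: {3,4,5,6,7,8,9}:20
  |U|=8: {1,3,4,5,6,7,8,9}:20  {2,3,4,5,6,7,8,9}:20
  start at 0(r): 40

40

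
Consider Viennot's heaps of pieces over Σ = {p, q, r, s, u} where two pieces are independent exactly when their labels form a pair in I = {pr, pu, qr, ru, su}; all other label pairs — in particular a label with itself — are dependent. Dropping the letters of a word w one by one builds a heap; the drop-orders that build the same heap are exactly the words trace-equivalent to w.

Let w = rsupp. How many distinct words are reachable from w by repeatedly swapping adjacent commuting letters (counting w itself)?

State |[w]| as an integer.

drop 0:r onto floor
drop 1:s onto {0:r}
drop 2:u onto floor
drop 3:p onto {1:s}
drop 4:p onto {3:p}
ground layer = {0:r, 2:u}
drop-orders for the pieces not yet dropped (sum over which currently-grounded one goes next):
  1 to go: {2} 1  {4} 1
  2 to go: {2,4} 2  {3,4} 1
  3 to go: {1,3,4} 1  {2,3,4} 3
  if 0:r drops first: 4 orders
  if 2:u drops first: 1 orders
heap linearizations: 5

5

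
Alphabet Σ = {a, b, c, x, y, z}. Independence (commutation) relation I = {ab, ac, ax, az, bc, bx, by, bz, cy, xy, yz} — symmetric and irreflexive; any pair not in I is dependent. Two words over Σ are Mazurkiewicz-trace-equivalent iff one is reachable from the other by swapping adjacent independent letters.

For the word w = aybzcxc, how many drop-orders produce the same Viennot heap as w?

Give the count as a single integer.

0(a) covers ∅
1(y) covers 0:a
2(b) covers ∅
3(z) covers ∅
4(c) covers 3:z
5(x) covers 4:c
6(c) covers 5:x
floor of heap: 0:a, 2:b, 3:z
completions by unplaced set U, small U first (add the entries for U minus each lowest piece of U):
  |U|=1: {1}:1  {2}:1  {6}:1
  |U|=2: {0,1}:1  {1,2}:2  {1,6}:2  {2,6}:2  {5,6}:1
  |U|=3: {0,1,2}:3  {0,1,6}:3  {1,2,6}:6  {1,5,6}:3  {2,5,6}:3  {4,5,6}:1
  |U|=4: {0,1,2,6}:12  {0,1,5,6}:6  {1,2,5,6}:12  {1,4,5,6}:4  {2,4,5,6}:4  {3,4,5,6}:1
  |U|=5: {0,1,2,5,6}:30  {0,1,4,5,6}:10  {1,2,4,5,6}:20  {1,3,4,5,6}:5  {2,3,4,5,6}:5
  start at 0(a): 30
  start at 2(b): 15
  start at 3(z): 60
sum over floor = 105

105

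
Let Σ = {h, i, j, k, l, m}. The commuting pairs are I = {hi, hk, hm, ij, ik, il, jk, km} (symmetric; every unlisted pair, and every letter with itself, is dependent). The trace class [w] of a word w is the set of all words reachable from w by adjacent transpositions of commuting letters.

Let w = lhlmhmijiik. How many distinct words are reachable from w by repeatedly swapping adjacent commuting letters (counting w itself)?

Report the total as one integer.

drop 0:l onto floor
drop 1:h onto {0:l}
drop 2:l onto {1:h}
drop 3:m onto {2:l}
drop 4:h onto {2:l}
drop 5:m onto {3:m}
drop 6:i onto {5:m}
drop 7:j onto {4:h, 5:m}
drop 8:i onto {6:i}
drop 9:i onto {8:i}
drop 10:k onto {2:l}
ground layer = {0:l}
drop-orders for the pieces not yet dropped (sum over which currently-grounded one goes next):
  1 to go: {7} 1  {9} 1  {10} 1
  2 to go: {4,7} 1  {7,9} 2  {7,10} 2  {8,9} 1  {9,10} 2
  3 to go: {4,7,9} 3  {4,7,10} 3  {6,8,9} 1  {7,8,9} 3  {7,9,10} 6  {8,9,10} 3
  4 to go: {4,7,8,9} 6  {4,7,9,10} 12  {6,7,8,9} 4  {6,8,9,10} 4  {7,8,9,10} 12
  5 to go: {4,6,7,8,9} 10  {4,7,8,9,10} 30  {5,6,7,8,9} 4  {6,7,8,9,10} 20
  6 to go: {3,5,6,7,8,9} 4  {4,5,6,7,8,9} 14  {4,6,7,8,9,10} 60  {5,6,7,8,9,10} 24
  7 to go: {3,4,5,6,7,8,9} 18  {3,5,6,7,8,9,10} 28  {4,5,6,7,8,9,10} 98
  8 to go: {3,4,5,6,7,8,9,10} 144
  9 to go: {2,3,4,5,6,7,8,9,10} 144
  if 0:l drops first: 144 orders

144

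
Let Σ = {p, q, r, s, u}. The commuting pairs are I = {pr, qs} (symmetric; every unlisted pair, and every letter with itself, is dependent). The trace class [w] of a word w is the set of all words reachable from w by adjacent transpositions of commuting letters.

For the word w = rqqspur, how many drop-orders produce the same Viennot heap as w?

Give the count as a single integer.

0(r) covers ∅
1(q) covers 0:r
2(q) covers 1:q
3(s) covers 0:r
4(p) covers 2:q, 3:s
5(u) covers 4:p
6(r) covers 5:u
floor of heap: 0:r
completions by unplaced set U, small U first (add the entries for U minus each lowest piece of U):
  |U|=1: {6}:1
  |U|=2: {5,6}:1
  |U|=3: {4,5,6}:1
  |U|=4: {2,4,5,6}:1  {3,4,5,6}:1
  |U|=5: {1,2,4,5,6}:1  {2,3,4,5,6}:2
  start at 0(r): 3

3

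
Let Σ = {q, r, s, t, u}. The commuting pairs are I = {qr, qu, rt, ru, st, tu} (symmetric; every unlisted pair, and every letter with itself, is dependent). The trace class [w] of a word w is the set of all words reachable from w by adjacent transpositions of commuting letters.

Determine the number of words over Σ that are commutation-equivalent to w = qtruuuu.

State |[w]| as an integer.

105

#0=q has no predecessor
#1=t depends on [0:q]
#2=r has no predecessor
#3=u has no predecessor
#4=u depends on [3:u]
#5=u depends on [4:u]
#6=u depends on [5:u]
sources: [0:q, 2:r, 3:u]
N(rest) = Σ N(rest − s) over sources s of rest; N(one piece) = 1:
  size 1 → [1]=1  [2]=1  [6]=1
  size 2 → [0,1]=1  [1,2]=2  [1,6]=2  [2,6]=2  [5,6]=1
  size 3 → [0,1,2]=3  [0,1,6]=3  [1,2,6]=6  [1,5,6]=3  [2,5,6]=3  [4,5,6]=1
  size 4 → [0,1,2,6]=12  [0,1,5,6]=6  [1,2,5,6]=12  [1,4,5,6]=4  [2,4,5,6]=4  [3,4,5,6]=1
  size 5 → [0,1,2,5,6]=30  [0,1,4,5,6]=10  [1,2,4,5,6]=20  [1,3,4,5,6]=5  [2,3,4,5,6]=5
  first=0(q) contributes 30
  first=2(r) contributes 15
  first=3(u) contributes 60
|[w]| = 105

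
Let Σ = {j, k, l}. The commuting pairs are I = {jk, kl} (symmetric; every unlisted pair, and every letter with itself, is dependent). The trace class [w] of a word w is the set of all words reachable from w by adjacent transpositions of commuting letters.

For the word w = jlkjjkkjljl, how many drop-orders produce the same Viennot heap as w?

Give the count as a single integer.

#0=j has no predecessor
#1=l depends on [0:j]
#2=k has no predecessor
#3=j depends on [1:l]
#4=j depends on [3:j]
#5=k depends on [2:k]
#6=k depends on [5:k]
#7=j depends on [4:j]
#8=l depends on [7:j]
#9=j depends on [8:l]
#10=l depends on [9:j]
sources: [0:j, 2:k]
N(rest) = Σ N(rest − s) over sources s of rest; N(one piece) = 1:
  size 1 → [6]=1  [10]=1
  size 2 → [5,6]=1  [6,10]=2  [9,10]=1
  size 3 → [2,5,6]=1  [5,6,10]=3  [6,9,10]=3  [8,9,10]=1
  size 4 → [2,5,6,10]=4  [5,6,9,10]=6  [6,8,9,10]=4  [7,8,9,10]=1
  size 5 → [2,5,6,9,10]=10  [4,7,8,9,10]=1  [5,6,8,9,10]=10  [6,7,8,9,10]=5
  size 6 → [2,5,6,8,9,10]=20  [3,4,7,8,9,10]=1  [4,6,7,8,9,10]=6  [5,6,7,8,9,10]=15
  size 7 → [1,3,4,7,8,9,10]=1  [2,5,6,7,8,9,10]=35  [3,4,6,7,8,9,10]=7  [4,5,6,7,8,9,10]=21
  size 8 → [0,1,3,4,7,8,9,10]=1  [1,3,4,6,7,8,9,10]=8  [2,4,5,6,7,8,9,10]=56  [3,4,5,6,7,8,9,10]=28
  size 9 → [0,1,3,4,6,7,8,9,10]=9  [1,3,4,5,6,7,8,9,10]=36  [2,3,4,5,6,7,8,9,10]=84
  first=0(j) contributes 120
  first=2(k) contributes 45
|[w]| = 165

165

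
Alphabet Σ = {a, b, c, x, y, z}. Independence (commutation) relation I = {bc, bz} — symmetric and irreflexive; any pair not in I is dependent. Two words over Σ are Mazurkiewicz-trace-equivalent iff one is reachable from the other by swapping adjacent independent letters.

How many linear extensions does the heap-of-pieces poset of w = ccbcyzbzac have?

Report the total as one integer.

#0=c has no predecessor
#1=c depends on [0:c]
#2=b has no predecessor
#3=c depends on [1:c]
#4=y depends on [2:b, 3:c]
#5=z depends on [4:y]
#6=b depends on [4:y]
#7=z depends on [5:z]
#8=a depends on [6:b, 7:z]
#9=c depends on [8:a]
sources: [0:c, 2:b]
N(rest) = Σ N(rest − s) over sources s of rest; N(one piece) = 1:
  size 1 → [9]=1
  size 2 → [8,9]=1
  size 3 → [6,8,9]=1  [7,8,9]=1
  size 4 → [5,7,8,9]=1  [6,7,8,9]=2
  size 5 → [5,6,7,8,9]=3
  size 6 → [4,5,6,7,8,9]=3
  size 7 → [2,4,5,6,7,8,9]=3  [3,4,5,6,7,8,9]=3
  size 8 → [1,3,4,5,6,7,8,9]=3  [2,3,4,5,6,7,8,9]=6
  first=0(c) contributes 9
  first=2(b) contributes 3
|[w]| = 12

12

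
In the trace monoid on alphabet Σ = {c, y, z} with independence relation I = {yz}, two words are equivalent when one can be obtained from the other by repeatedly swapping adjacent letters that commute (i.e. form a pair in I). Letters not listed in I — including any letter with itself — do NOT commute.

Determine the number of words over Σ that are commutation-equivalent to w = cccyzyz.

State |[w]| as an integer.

drop 0:c onto floor
drop 1:c onto {0:c}
drop 2:c onto {1:c}
drop 3:y onto {2:c}
drop 4:z onto {2:c}
drop 5:y onto {3:y}
drop 6:z onto {4:z}
ground layer = {0:c}
drop-orders for the pieces not yet dropped (sum over which currently-grounded one goes next):
  1 to go: {5} 1  {6} 1
  2 to go: {3,5} 1  {4,6} 1  {5,6} 2
  3 to go: {3,5,6} 3  {4,5,6} 3
  4 to go: {3,4,5,6} 6
  5 to go: {2,3,4,5,6} 6
  if 0:c drops first: 6 orders

6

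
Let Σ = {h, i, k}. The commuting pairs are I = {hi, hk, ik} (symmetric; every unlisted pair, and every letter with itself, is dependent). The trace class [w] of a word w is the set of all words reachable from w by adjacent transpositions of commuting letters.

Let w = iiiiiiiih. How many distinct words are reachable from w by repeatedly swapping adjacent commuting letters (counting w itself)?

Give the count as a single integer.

0(i) covers ∅
1(i) covers 0:i
2(i) covers 1:i
3(i) covers 2:i
4(i) covers 3:i
5(i) covers 4:i
6(i) covers 5:i
7(i) covers 6:i
8(h) covers ∅
floor of heap: 0:i, 8:h
completions by unplaced set U, small U first (add the entries for U minus each lowest piece of U):
  |U|=1: {7}:1  {8}:1
  |U|=2: {6,7}:1  {7,8}:2
  |U|=3: {5,6,7}:1  {6,7,8}:3
  |U|=4: {4,5,6,7}:1  {5,6,7,8}:4
  |U|=5: {3,4,5,6,7}:1  {4,5,6,7,8}:5
  |U|=6: {2,3,4,5,6,7}:1  {3,4,5,6,7,8}:6
  |U|=7: {1,2,3,4,5,6,7}:1  {2,3,4,5,6,7,8}:7
  start at 0(i): 8
  start at 8(h): 1
sum over floor = 9

9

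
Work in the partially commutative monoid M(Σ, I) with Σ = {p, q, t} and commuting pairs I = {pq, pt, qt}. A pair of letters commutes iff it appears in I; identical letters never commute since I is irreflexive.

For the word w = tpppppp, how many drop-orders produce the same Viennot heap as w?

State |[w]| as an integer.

drop 0:t onto floor
drop 1:p onto floor
drop 2:p onto {1:p}
drop 3:p onto {2:p}
drop 4:p onto {3:p}
drop 5:p onto {4:p}
drop 6:p onto {5:p}
ground layer = {0:t, 1:p}
drop-orders for the pieces not yet dropped (sum over which currently-grounded one goes next):
  1 to go: {0} 1  {6} 1
  2 to go: {0,6} 2  {5,6} 1
  3 to go: {0,5,6} 3  {4,5,6} 1
  4 to go: {0,4,5,6} 4  {3,4,5,6} 1
  5 to go: {0,3,4,5,6} 5  {2,3,4,5,6} 1
  if 0:t drops first: 1 orders
  if 1:p drops first: 6 orders
heap linearizations: 7

7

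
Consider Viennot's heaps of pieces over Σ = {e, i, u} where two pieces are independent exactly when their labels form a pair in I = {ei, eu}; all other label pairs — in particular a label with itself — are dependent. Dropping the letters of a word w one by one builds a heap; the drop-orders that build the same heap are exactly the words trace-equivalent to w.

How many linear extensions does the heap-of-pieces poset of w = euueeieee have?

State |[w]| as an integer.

84

0(e) covers ∅
1(u) covers ∅
2(u) covers 1:u
3(e) covers 0:e
4(e) covers 3:e
5(i) covers 2:u
6(e) covers 4:e
7(e) covers 6:e
8(e) covers 7:e
floor of heap: 0:e, 1:u
completions by unplaced set U, small U first (add the entries for U minus each lowest piece of U):
  |U|=1: {5}:1  {8}:1
  |U|=2: {2,5}:1  {5,8}:2  {7,8}:1
  |U|=3: {1,2,5}:1  {2,5,8}:3  {5,7,8}:3  {6,7,8}:1
  |U|=4: {1,2,5,8}:4  {2,5,7,8}:6  {4,6,7,8}:1  {5,6,7,8}:4
  |U|=5: {1,2,5,7,8}:10  {2,5,6,7,8}:10  {3,4,6,7,8}:1  {4,5,6,7,8}:5
  |U|=6: {0,3,4,6,7,8}:1  {1,2,5,6,7,8}:20  {2,4,5,6,7,8}:15  {3,4,5,6,7,8}:6
  |U|=7: {0,3,4,5,6,7,8}:7  {1,2,4,5,6,7,8}:35  {2,3,4,5,6,7,8}:21
  start at 0(e): 56
  start at 1(u): 28
sum over floor = 84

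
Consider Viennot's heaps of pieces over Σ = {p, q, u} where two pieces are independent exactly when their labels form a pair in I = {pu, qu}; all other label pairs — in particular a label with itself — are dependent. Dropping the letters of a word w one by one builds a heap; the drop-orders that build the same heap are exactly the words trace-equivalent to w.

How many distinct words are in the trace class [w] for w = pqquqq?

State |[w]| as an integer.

piece 0:p — minimal
piece 1:q rests on {0:p}
piece 2:q rests on {1:q}
piece 3:u — minimal
piece 4:q rests on {2:q}
piece 5:q rests on {4:q}
minimal pieces: {0:p, 3:u}
ways to finish when only these pieces remain (= sum over removing one remaining piece with nothing left below it):
  1 left: {3}→1  {5}→1
  2 left: {3,5}→2  {4,5}→1
  3 left: {2,4,5}→1  {3,4,5}→3
  4 left: {1,2,4,5}→1  {2,3,4,5}→4
  placing 0:p first → 5 extensions
  placing 3:u first → 1 extensions
total linear extensions = 6

6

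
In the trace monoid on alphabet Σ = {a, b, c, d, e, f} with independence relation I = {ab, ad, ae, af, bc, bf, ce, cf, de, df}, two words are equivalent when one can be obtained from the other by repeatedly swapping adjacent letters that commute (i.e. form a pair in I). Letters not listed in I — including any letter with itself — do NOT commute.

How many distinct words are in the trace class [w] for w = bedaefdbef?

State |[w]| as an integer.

drop 0:b onto floor
drop 1:e onto {0:b}
drop 2:d onto {0:b}
drop 3:a onto floor
drop 4:e onto {1:e}
drop 5:f onto {4:e}
drop 6:d onto {2:d}
drop 7:b onto {4:e, 6:d}
drop 8:e onto {5:f, 7:b}
drop 9:f onto {8:e}
ground layer = {0:b, 3:a}
drop-orders for the pieces not yet dropped (sum over which currently-grounded one goes next):
  1 to go: {3} 1  {9} 1
  2 to go: {3,9} 2  {8,9} 1
  3 to go: {3,8,9} 3  {5,8,9} 1  {7,8,9} 1
  4 to go: {3,5,8,9} 4  {3,7,8,9} 4  {5,7,8,9} 2  {6,7,8,9} 1
  5 to go: {2,6,7,8,9} 1  {3,5,7,8,9} 10  {3,6,7,8,9} 5  {4,5,7,8,9} 2  {5,6,7,8,9} 3
  6 to go: {1,4,5,7,8,9} 2  {2,3,6,7,8,9} 6  {2,5,6,7,8,9} 4  {3,4,5,7,8,9} 12  {3,5,6,7,8,9} 18  {4,5,6,7,8,9} 5
  7 to go: {1,3,4,5,7,8,9} 14  {1,4,5,6,7,8,9} 7  {2,3,5,6,7,8,9} 28  {2,4,5,6,7,8,9} 9  {3,4,5,6,7,8,9} 35
  8 to go: {1,2,4,5,6,7,8,9} 16  {1,3,4,5,6,7,8,9} 56  {2,3,4,5,6,7,8,9} 72
  if 0:b drops first: 144 orders
  if 3:a drops first: 16 orders
heap linearizations: 160

160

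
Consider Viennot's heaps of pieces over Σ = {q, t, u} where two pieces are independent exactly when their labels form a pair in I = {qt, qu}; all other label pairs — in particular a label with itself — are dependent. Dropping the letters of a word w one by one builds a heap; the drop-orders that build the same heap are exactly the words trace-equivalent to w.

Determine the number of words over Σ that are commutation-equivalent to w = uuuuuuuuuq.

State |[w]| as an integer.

piece 0:u — minimal
piece 1:u rests on {0:u}
piece 2:u rests on {1:u}
piece 3:u rests on {2:u}
piece 4:u rests on {3:u}
piece 5:u rests on {4:u}
piece 6:u rests on {5:u}
piece 7:u rests on {6:u}
piece 8:u rests on {7:u}
piece 9:q — minimal
minimal pieces: {0:u, 9:q}
ways to finish when only these pieces remain (= sum over removing one remaining piece with nothing left below it):
  1 left: {8}→1  {9}→1
  2 left: {7,8}→1  {8,9}→2
  3 left: {6,7,8}→1  {7,8,9}→3
  4 left: {5,6,7,8}→1  {6,7,8,9}→4
  5 left: {4,5,6,7,8}→1  {5,6,7,8,9}→5
  6 left: {3,4,5,6,7,8}→1  {4,5,6,7,8,9}→6
  7 left: {2,3,4,5,6,7,8}→1  {3,4,5,6,7,8,9}→7
  8 left: {1,2,3,4,5,6,7,8}→1  {2,3,4,5,6,7,8,9}→8
  placing 0:u first → 9 extensions
  placing 9:q first → 1 extensions
total linear extensions = 10

10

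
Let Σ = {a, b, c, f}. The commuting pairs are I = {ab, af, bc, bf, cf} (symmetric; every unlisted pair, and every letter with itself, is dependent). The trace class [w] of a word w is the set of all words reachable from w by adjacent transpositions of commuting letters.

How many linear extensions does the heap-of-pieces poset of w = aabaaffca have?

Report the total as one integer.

252

#0=a has no predecessor
#1=a depends on [0:a]
#2=b has no predecessor
#3=a depends on [1:a]
#4=a depends on [3:a]
#5=f has no predecessor
#6=f depends on [5:f]
#7=c depends on [4:a]
#8=a depends on [7:c]
sources: [0:a, 2:b, 5:f]
N(rest) = Σ N(rest − s) over sources s of rest; N(one piece) = 1:
  size 1 → [2]=1  [6]=1  [8]=1
  size 2 → [2,6]=2  [2,8]=2  [5,6]=1  [6,8]=2  [7,8]=1
  size 3 → [2,5,6]=3  [2,6,8]=6  [2,7,8]=3  [4,7,8]=1  [5,6,8]=3  [6,7,8]=3
  size 4 → [2,4,7,8]=4  [2,5,6,8]=12  [2,6,7,8]=12  [3,4,7,8]=1  [4,6,7,8]=4  [5,6,7,8]=6
  size 5 → [1,3,4,7,8]=1  [2,3,4,7,8]=5  [2,4,6,7,8]=20  [2,5,6,7,8]=30  [3,4,6,7,8]=5  [4,5,6,7,8]=10
  size 6 → [0,1,3,4,7,8]=1  [1,2,3,4,7,8]=6  [1,3,4,6,7,8]=6  [2,3,4,6,7,8]=30  [2,4,5,6,7,8]=60  [3,4,5,6,7,8]=15
  size 7 → [0,1,2,3,4,7,8]=7  [0,1,3,4,6,7,8]=7  [1,2,3,4,6,7,8]=42  [1,3,4,5,6,7,8]=21  [2,3,4,5,6,7,8]=105
  first=0(a) contributes 168
  first=2(b) contributes 28
  first=5(f) contributes 56
|[w]| = 252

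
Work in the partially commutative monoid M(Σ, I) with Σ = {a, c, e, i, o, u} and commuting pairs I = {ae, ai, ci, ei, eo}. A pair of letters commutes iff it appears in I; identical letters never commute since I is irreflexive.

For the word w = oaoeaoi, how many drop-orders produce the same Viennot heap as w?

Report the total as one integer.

piece 0:o — minimal
piece 1:a rests on {0:o}
piece 2:o rests on {1:a}
piece 3:e — minimal
piece 4:a rests on {2:o}
piece 5:o rests on {4:a}
piece 6:i rests on {5:o}
minimal pieces: {0:o, 3:e}
ways to finish when only these pieces remain (= sum over removing one remaining piece with nothing left below it):
  1 left: {3}→1  {6}→1
  2 left: {3,6}→2  {5,6}→1
  3 left: {3,5,6}→3  {4,5,6}→1
  4 left: {2,4,5,6}→1  {3,4,5,6}→4
  5 left: {1,2,4,5,6}→1  {2,3,4,5,6}→5
  placing 0:o first → 6 extensions
  placing 3:e first → 1 extensions
total linear extensions = 7

7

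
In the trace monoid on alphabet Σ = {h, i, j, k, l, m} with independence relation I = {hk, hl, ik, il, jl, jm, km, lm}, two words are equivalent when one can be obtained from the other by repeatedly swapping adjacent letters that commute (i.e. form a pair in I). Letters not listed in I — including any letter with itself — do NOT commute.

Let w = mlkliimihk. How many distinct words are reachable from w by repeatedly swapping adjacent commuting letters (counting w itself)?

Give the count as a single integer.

210

0(m) covers ∅
1(l) covers ∅
2(k) covers 1:l
3(l) covers 2:k
4(i) covers 0:m
5(i) covers 4:i
6(m) covers 5:i
7(i) covers 6:m
8(h) covers 7:i
9(k) covers 3:l
floor of heap: 0:m, 1:l
completions by unplaced set U, small U first (add the entries for U minus each lowest piece of U):
  |U|=1: {8}:1  {9}:1
  |U|=2: {3,9}:1  {7,8}:1  {8,9}:2
  |U|=3: {2,3,9}:1  {3,8,9}:3  {6,7,8}:1  {7,8,9}:3
  |U|=4: {1,2,3,9}:1  {2,3,8,9}:4  {3,7,8,9}:6  {5,6,7,8}:1  {6,7,8,9}:4
  |U|=5: {1,2,3,8,9}:5  {2,3,7,8,9}:10  {3,6,7,8,9}:10  {4,5,6,7,8}:1  {5,6,7,8,9}:5
  |U|=6: {0,4,5,6,7,8}:1  {1,2,3,7,8,9}:15  {2,3,6,7,8,9}:20  {3,5,6,7,8,9}:15  {4,5,6,7,8,9}:6
  |U|=7: {0,4,5,6,7,8,9}:7  {1,2,3,6,7,8,9}:35  {2,3,5,6,7,8,9}:35  {3,4,5,6,7,8,9}:21
  |U|=8: {0,3,4,5,6,7,8,9}:28  {1,2,3,5,6,7,8,9}:70  {2,3,4,5,6,7,8,9}:56
  start at 0(m): 126
  start at 1(l): 84
sum over floor = 210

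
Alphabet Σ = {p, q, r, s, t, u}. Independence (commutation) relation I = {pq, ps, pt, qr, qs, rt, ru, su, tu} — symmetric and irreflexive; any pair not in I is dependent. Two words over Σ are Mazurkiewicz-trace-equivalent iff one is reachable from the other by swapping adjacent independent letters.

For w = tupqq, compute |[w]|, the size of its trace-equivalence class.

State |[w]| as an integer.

piece 0:t — minimal
piece 1:u — minimal
piece 2:p rests on {1:u}
piece 3:q rests on {0:t, 1:u}
piece 4:q rests on {3:q}
minimal pieces: {0:t, 1:u}
ways to finish when only these pieces remain (= sum over removing one remaining piece with nothing left below it):
  1 left: {2}→1  {4}→1
  2 left: {2,4}→2  {3,4}→1
  3 left: {0,3,4}→1  {2,3,4}→3
  placing 0:t first → 3 extensions
  placing 1:u first → 4 extensions
total linear extensions = 7

7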